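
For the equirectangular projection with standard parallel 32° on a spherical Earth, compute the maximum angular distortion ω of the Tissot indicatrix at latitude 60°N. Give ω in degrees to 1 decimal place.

The equidistant cylindrical projection with φ₀ = 32° has h = 1 (meridians true) and k = cos φ₀ / cos φ along parallels.
At 60°: h = 1.000, k = 1.696; principal scales a = 1.696, b = 1.000.
sin(ω/2) = (a − b)/(a + b) = 0.6961/2.696 = 0.2582, so ω = 2 arcsin(0.2582) ≈ 29.9°.

29.9°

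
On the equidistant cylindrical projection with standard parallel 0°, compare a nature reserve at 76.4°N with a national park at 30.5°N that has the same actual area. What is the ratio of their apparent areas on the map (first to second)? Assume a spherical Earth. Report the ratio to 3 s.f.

In the plate carrée (x = Rλ, y = Rφ), meridians are true-scale (h = 1) and parallels are stretched by k = sec φ.
Areal scale at 76.4°: h·k = 1.000 × 4.253 = 4.253.
Areal scale at 30.5°: h·k = 1.000 × 1.161 = 1.161.
Ratio = 4.253/1.161 ≈ 3.66.

3.66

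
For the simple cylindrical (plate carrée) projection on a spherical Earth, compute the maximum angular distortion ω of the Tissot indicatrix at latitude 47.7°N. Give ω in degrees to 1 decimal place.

22.5°

For the equirectangular projection with φ₀ = 0 (plate carrée), h = 1 along meridians and k = sec φ along parallels.
At 47.7°: h = 1.000, k = 1.486; principal scales a = 1.486, b = 1.000.
sin(ω/2) = (a − b)/(a + b) = 0.4859/2.486 = 0.1954, so ω = 2 arcsin(0.1954) ≈ 22.5°.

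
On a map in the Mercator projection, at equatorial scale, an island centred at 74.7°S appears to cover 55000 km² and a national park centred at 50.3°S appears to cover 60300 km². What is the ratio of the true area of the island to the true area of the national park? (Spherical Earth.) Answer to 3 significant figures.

0.156

Since Mercator area scale is 1/cos²φ, the true area equals the apparent area multiplied by cos²φ.
True area of island: 55000 × cos²(74.7°) = 55000 × 0.06963 = 3830 km².
True area of national park: 60300 × cos²(50.3°) = 60300 × 0.4080 = 24600 km².
Ratio = 3830 / 24600 ≈ 0.156.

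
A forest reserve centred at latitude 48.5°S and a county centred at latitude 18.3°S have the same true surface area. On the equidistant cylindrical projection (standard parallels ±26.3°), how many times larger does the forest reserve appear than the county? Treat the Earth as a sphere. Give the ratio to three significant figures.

In the equirectangular projection with standard parallel φ₀ = 26.3° (x = Rλ cos φ₀, y = Rφ), meridians are true-scale (h = 1) and the parallel scale is k = cos φ₀ / cos φ.
Areal scale at 48.5°: h·k = 1.000 × 1.353 = 1.353.
Areal scale at 18.3°: h·k = 1.000 × 0.9442 = 0.9442.
Ratio = 1.353/0.9442 ≈ 1.43.

1.43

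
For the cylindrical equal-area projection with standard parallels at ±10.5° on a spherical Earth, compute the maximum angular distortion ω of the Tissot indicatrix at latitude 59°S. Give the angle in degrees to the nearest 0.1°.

Cylindrical equal-area (φ₀ = 10.5°): h = cos φ / cos 10.5° along meridians, k = cos 10.5° / cos φ along parallels; h·k = 1.
At 59°: h = 0.5238, k = 1.909; principal scales a = 1.909, b = 0.5238.
sin(ω/2) = (a − b)/(a + b) = 1.385/2.433 = 0.5694, so ω = 2 arcsin(0.5694) ≈ 69.4°.

69.4°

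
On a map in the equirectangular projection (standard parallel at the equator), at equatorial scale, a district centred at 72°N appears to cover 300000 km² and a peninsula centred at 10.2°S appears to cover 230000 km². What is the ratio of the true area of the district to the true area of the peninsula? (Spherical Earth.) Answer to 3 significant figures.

0.410

On the plate carrée, areal scale = h·k = 1 × sec φ, so true area = apparent × cos φ.
True area of district: 300000 × cos(72°) = 300000 × 0.3090 = 92710 km².
True area of peninsula: 230000 × cos(10.2°) = 230000 × 0.9842 = 226400 km².
Ratio = 92710 / 226400 ≈ 0.410.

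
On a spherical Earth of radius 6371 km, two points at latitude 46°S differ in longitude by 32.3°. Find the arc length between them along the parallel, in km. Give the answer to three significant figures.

Arc length along a parallel = R cos φ · Δλ (with Δλ in radians).
= 6371 × cos 46° × (32.3° × π/180) = 6371 × 0.6947 × 0.5637 ≈ 2490 km.

2490 km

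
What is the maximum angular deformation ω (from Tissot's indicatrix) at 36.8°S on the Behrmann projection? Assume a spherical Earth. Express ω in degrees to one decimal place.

The Behrmann projection is cylindrical equal-area with φ₀ = 30°. A cylindrical equal-area projection with standard parallel φ₀ has meridian scale h = cos φ / cos φ₀ and parallel scale k = cos φ₀ / cos φ (so areas are preserved, h·k = 1).
At 36.8°: h = 0.9246, k = 1.082; principal scales a = 1.082, b = 0.9246.
sin(ω/2) = (a − b)/(a + b) = 0.1569/2.006 = 0.07823, so ω = 2 arcsin(0.07823) ≈ 9.0°.

9.0°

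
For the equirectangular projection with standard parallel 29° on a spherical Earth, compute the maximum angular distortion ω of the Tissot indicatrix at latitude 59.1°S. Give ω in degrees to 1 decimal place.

30.2°

The equidistant cylindrical projection with φ₀ = 29° has h = 1 (meridians true) and k = cos φ₀ / cos φ along parallels.
At 59.1°: h = 1.000, k = 1.703; principal scales a = 1.703, b = 1.000.
sin(ω/2) = (a − b)/(a + b) = 0.7031/2.703 = 0.2601, so ω = 2 arcsin(0.2601) ≈ 30.2°.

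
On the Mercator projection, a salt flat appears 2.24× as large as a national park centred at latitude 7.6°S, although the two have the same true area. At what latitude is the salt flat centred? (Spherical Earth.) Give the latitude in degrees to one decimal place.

Mercator areal scale is sec²φ, so apparent-area ratio = sec²φ₁ / sec²φ₂ = cos²φ₂ / cos²φ₁.
cos²φ₂ / cos²φ₁ = 2.24  ⇒  cos φ₁ = cos 7.6° / √2.24 = 0.9912/1.497 = 0.6623.
φ₁ = arccos(0.6623) ≈ 48.5°.

48.5°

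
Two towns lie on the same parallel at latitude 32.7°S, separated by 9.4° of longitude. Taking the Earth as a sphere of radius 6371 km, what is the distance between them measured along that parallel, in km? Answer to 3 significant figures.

Arc length along a parallel = R cos φ · Δλ (with Δλ in radians).
= 6371 × cos 32.7° × (9.4° × π/180) = 6371 × 0.8415 × 0.1641 ≈ 880 km.

880 km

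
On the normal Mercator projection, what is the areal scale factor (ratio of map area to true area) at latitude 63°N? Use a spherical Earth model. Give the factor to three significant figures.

4.85

Mercator is conformal, so the point scale is isotropic: h = k = sec φ = 1/cos φ.
Areal scale = k² = sec²φ = 1/cos²(63°) = 1/0.4540² = 4.852.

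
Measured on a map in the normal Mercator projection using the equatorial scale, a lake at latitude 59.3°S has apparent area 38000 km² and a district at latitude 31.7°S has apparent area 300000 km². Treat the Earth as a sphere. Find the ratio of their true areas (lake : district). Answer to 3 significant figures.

0.0456

On Mercator the areal scale is sec²φ, so true area = apparent × cos²φ.
True area of lake: 38000 × cos²(59.3°) = 38000 × 0.2607 = 9905 km².
True area of district: 300000 × cos²(31.7°) = 300000 × 0.7239 = 217200 km².
Ratio = 9905 / 217200 ≈ 0.0456.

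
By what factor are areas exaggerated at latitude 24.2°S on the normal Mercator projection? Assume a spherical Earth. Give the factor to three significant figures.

1.20

The Mercator projection is conformal; its linear scale factor is the same in every direction and equals sec φ = 1/cos φ.
Areal scale = k² = sec²φ = 1/cos²(24.2°) = 1/0.9121² = 1.202.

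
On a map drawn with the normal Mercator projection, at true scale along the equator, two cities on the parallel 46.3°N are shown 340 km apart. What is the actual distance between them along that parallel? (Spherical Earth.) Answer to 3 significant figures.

235 km

For Mercator, h = k = sec φ (a conformal cylindrical projection has a single point scale, 1/cos φ).
Along the parallel at 46.3°, map distances are exaggerated by k = sec 46.3° = 1.447.
True distance = 340 / 1.447 = 340 × cos 46.3° ≈ 235 km.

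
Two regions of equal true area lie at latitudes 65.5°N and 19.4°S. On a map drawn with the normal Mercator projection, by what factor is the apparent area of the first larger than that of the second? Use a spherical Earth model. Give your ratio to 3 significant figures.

Mercator is conformal with k = sec φ, so areal scale = k² = sec²φ.
At 65.5°: sec²(65.5°) = 1/0.4147² = 5.815.
At 19.4°: sec²(19.4°) = 1/0.9432² = 1.124.
Ratio = 5.815/1.124 = cos²(19.4°)/cos²(65.5°) ≈ 5.17.

5.17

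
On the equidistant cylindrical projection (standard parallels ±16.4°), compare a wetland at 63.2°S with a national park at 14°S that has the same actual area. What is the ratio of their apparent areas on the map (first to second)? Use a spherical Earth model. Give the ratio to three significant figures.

With standard parallel φ₀ = 16.4°, the equirectangular projection gives x = Rλ cos φ₀, y = Rφ, so h = 1 and k = cos 16.4° / cos φ.
Areal scale at 63.2°: h·k = 1.000 × 2.128 = 2.128.
Areal scale at 14°: h·k = 1.000 × 0.9887 = 0.9887.
Ratio = 2.128/0.9887 ≈ 2.15.

2.15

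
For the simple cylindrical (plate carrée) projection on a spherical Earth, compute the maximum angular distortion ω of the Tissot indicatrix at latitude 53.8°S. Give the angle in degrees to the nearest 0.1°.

29.8°

In the plate carrée (x = Rλ, y = Rφ), meridians are true-scale (h = 1) and parallels are stretched by k = sec φ.
At 53.8°: h = 1.000, k = 1.693; principal scales a = 1.693, b = 1.000.
sin(ω/2) = (a − b)/(a + b) = 0.6932/2.693 = 0.2574, so ω = 2 arcsin(0.2574) ≈ 29.8°.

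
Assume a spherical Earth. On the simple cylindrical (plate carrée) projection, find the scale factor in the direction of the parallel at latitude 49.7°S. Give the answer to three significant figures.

For the equirectangular projection with φ₀ = 0 (plate carrée), h = 1 along meridians and k = sec φ along parallels.
k = 1/cos 49.7° = 1/0.6468 = 1.546.

1.55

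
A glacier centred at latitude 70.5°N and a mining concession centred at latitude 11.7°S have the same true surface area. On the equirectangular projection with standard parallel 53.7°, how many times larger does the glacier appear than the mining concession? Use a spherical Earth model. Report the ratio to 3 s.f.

2.93

With standard parallel φ₀ = 53.7°, the equirectangular projection gives x = Rλ cos φ₀, y = Rφ, so h = 1 and k = cos 53.7° / cos φ.
Areal scale at 70.5°: h·k = 1.000 × 1.774 = 1.774.
Areal scale at 11.7°: h·k = 1.000 × 0.6046 = 0.6046.
Ratio = 1.774/0.6046 ≈ 2.93.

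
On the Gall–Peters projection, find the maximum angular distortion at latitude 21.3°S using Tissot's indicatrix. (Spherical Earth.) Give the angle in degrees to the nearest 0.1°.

Gall–Peters is a cylindrical equal-area projection with standard parallels at ±45°. A cylindrical equal-area projection with standard parallel φ₀ has meridian scale h = cos φ / cos φ₀ and parallel scale k = cos φ₀ / cos φ (so areas are preserved, h·k = 1).
At 21.3°: h = 1.318, k = 0.7589; principal scales a = 1.318, b = 0.7589.
sin(ω/2) = (a − b)/(a + b) = 0.5587/2.077 = 0.2690, so ω = 2 arcsin(0.2690) ≈ 31.2°.

31.2°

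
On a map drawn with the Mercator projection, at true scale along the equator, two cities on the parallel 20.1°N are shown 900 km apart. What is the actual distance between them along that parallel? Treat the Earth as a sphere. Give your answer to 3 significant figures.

845 km

For Mercator, h = k = sec φ (a conformal cylindrical projection has a single point scale, 1/cos φ).
Along the parallel at 20.1°, map distances are exaggerated by k = sec 20.1° = 1.065.
True distance = 900 / 1.065 = 900 × cos 20.1° ≈ 845 km.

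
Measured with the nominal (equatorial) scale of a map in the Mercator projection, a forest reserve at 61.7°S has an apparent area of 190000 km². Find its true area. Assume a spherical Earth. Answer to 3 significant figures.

42700 km²

Mercator is conformal, so the point scale is isotropic: h = k = sec φ = 1/cos φ.
Areal scale = k² = sec²φ = 1/cos²(61.7°) = 1/0.4741² = 4.449.
True area = apparent / (areal scale) = 190000 / 4.449 ≈ 42700 km².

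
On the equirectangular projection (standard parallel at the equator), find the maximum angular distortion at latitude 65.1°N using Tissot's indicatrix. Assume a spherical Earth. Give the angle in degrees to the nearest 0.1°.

48.1°

For the equirectangular projection with φ₀ = 0 (plate carrée), h = 1 along meridians and k = sec φ along parallels.
At 65.1°: h = 1.000, k = 2.375; principal scales a = 2.375, b = 1.000.
sin(ω/2) = (a − b)/(a + b) = 1.375/3.375 = 0.4074, so ω = 2 arcsin(0.4074) ≈ 48.1°.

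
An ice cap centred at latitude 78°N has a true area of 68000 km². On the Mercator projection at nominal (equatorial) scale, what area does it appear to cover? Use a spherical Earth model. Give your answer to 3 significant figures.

1570000 km²

The Mercator projection is conformal; its linear scale factor is the same in every direction and equals sec φ = 1/cos φ.
Areal scale = k² = sec²φ = 1/cos²(78°) = 1/0.2079² = 23.13.
Apparent area = 68000 × 23.13 ≈ 1570000 km².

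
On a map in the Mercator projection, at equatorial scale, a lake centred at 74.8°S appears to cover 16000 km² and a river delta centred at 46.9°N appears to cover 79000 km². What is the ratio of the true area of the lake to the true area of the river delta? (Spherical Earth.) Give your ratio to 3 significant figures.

0.0298

On Mercator the areal scale is sec²φ, so true area = apparent × cos²φ.
True area of lake: 16000 × cos²(74.8°) = 16000 × 0.06874 = 1100 km².
True area of river delta: 79000 × cos²(46.9°) = 79000 × 0.4669 = 36880 km².
Ratio = 1100 / 36880 ≈ 0.0298.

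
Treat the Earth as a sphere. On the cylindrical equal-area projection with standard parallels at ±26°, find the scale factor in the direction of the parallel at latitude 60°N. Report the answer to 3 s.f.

A cylindrical equal-area projection with standard parallel φ₀ has meridian scale h = cos φ / cos φ₀ and parallel scale k = cos φ₀ / cos φ (so areas are preserved, h·k = 1).
k = cos 26° / cos 60° = 0.8988/0.5000 = 1.798.

1.80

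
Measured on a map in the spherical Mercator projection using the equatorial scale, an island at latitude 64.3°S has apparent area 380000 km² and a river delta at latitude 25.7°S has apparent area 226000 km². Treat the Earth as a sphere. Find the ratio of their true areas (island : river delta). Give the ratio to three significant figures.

On Mercator the areal scale is sec²φ, so true area = apparent × cos²φ.
True area of island: 380000 × cos²(64.3°) = 380000 × 0.1881 = 71460 km².
True area of river delta: 226000 × cos²(25.7°) = 226000 × 0.8119 = 183500 km².
Ratio = 71460 / 183500 ≈ 0.389.

0.389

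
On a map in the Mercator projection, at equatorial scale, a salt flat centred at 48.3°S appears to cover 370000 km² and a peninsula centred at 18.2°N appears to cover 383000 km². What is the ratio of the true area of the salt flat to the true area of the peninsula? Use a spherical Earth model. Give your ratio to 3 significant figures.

0.474

On Mercator the areal scale is sec²φ, so true area = apparent × cos²φ.
True area of salt flat: 370000 × cos²(48.3°) = 370000 × 0.4425 = 163700 km².
True area of peninsula: 383000 × cos²(18.2°) = 383000 × 0.9024 = 345600 km².
Ratio = 163700 / 345600 ≈ 0.474.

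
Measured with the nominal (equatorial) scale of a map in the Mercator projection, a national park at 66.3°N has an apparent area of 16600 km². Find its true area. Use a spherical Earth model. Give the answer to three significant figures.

Mercator is conformal, so the point scale is isotropic: h = k = sec φ = 1/cos φ.
Areal scale = k² = sec²φ = 1/cos²(66.3°) = 1/0.4019² = 6.190.
True area = apparent / (areal scale) = 16600 / 6.190 ≈ 2680 km².

2680 km²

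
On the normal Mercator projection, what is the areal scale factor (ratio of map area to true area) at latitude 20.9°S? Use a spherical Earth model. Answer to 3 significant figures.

1.15

The Mercator projection is conformal; its linear scale factor is the same in every direction and equals sec φ = 1/cos φ.
Areal scale = k² = sec²φ = 1/cos²(20.9°) = 1/0.9342² = 1.146.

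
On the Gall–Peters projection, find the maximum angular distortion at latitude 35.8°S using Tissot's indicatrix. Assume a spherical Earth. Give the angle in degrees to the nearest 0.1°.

The Gall–Peters projection is cylindrical equal-area with φ₀ = 45°. Cylindrical equal-area (φ₀ = 45°): h = cos φ / cos 45° along meridians, k = cos 45° / cos φ along parallels; h·k = 1.
At 35.8°: h = 1.147, k = 0.8718; principal scales a = 1.147, b = 0.8718.
sin(ω/2) = (a − b)/(a + b) = 0.2752/2.019 = 0.1363, so ω = 2 arcsin(0.1363) ≈ 15.7°.

15.7°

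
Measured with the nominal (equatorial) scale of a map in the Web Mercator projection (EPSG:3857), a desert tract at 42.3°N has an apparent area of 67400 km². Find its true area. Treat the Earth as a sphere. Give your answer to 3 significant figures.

Mercator is conformal, so the point scale is isotropic: h = k = sec φ = 1/cos φ.
Areal scale = k² = sec²φ = 1/cos²(42.3°) = 1/0.7396² = 1.828.
True area = apparent / (areal scale) = 67400 / 1.828 ≈ 36900 km².

36900 km²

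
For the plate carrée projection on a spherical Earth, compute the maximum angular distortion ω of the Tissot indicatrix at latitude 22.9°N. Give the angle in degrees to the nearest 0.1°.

In the plate carrée (x = Rλ, y = Rφ), meridians are true-scale (h = 1) and parallels are stretched by k = sec φ.
At 22.9°: h = 1.000, k = 1.086; principal scales a = 1.086, b = 1.000.
sin(ω/2) = (a − b)/(a + b) = 0.08556/2.086 = 0.04102, so ω = 2 arcsin(0.04102) ≈ 4.7°.

4.7°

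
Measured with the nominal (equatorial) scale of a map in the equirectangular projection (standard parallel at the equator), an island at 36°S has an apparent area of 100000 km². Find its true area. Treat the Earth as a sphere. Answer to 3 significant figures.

Plate carrée maps x = Rλ, y = Rφ. The meridian scale is h = 1 and the parallel scale is k = 1/cos φ = sec φ.
Areal scale = h·k = 1 × sec φ; at 36°, h = 1.000, k = 1.236, so h·k = 1.236.
True area = apparent / (areal scale) = 100000 / 1.236 ≈ 80900 km².

80900 km²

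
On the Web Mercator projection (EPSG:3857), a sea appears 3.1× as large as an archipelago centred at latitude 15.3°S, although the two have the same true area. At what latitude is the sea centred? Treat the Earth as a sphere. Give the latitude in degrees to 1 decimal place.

56.8°

Mercator areal scale is sec²φ, so apparent-area ratio = sec²φ₁ / sec²φ₂ = cos²φ₂ / cos²φ₁.
cos²φ₂ / cos²φ₁ = 3.1  ⇒  cos φ₁ = cos 15.3° / √3.1 = 0.9646/1.761 = 0.5478.
φ₁ = arccos(0.5478) ≈ 56.8°.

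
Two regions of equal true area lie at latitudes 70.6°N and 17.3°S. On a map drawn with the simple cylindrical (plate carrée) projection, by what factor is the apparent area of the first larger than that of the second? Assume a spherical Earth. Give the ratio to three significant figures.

2.87

Plate carrée maps x = Rλ, y = Rφ. The meridian scale is h = 1 and the parallel scale is k = 1/cos φ = sec φ.
Areal scale at 70.6°: h·k = 1.000 × 3.011 = 3.011.
Areal scale at 17.3°: h·k = 1.000 × 1.047 = 1.047.
Ratio = 3.011/1.047 ≈ 2.87.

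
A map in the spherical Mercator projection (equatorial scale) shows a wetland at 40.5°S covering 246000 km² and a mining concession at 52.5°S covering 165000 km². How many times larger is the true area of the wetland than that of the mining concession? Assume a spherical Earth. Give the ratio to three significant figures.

2.33

Since Mercator area scale is 1/cos²φ, the true area equals the apparent area multiplied by cos²φ.
True area of wetland: 246000 × cos²(40.5°) = 246000 × 0.5782 = 142200 km².
True area of mining concession: 165000 × cos²(52.5°) = 165000 × 0.3706 = 61150 km².
Ratio = 142200 / 61150 ≈ 2.33.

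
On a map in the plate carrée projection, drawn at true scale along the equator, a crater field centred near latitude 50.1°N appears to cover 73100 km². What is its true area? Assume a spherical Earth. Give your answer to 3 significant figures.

46900 km²

For the equirectangular projection with φ₀ = 0 (plate carrée), h = 1 along meridians and k = sec φ along parallels.
Areal scale = h·k = 1 × sec φ; at 50.1°, h = 1.000, k = 1.559, so h·k = 1.559.
True area = apparent / (areal scale) = 73100 / 1.559 ≈ 46900 km².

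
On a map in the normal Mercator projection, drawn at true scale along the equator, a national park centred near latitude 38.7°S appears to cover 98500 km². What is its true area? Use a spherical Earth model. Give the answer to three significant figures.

60000 km²

The Mercator projection is conformal; its linear scale factor is the same in every direction and equals sec φ = 1/cos φ.
Areal scale = k² = sec²φ = 1/cos²(38.7°) = 1/0.7804² = 1.642.
True area = apparent / (areal scale) = 98500 / 1.642 ≈ 60000 km².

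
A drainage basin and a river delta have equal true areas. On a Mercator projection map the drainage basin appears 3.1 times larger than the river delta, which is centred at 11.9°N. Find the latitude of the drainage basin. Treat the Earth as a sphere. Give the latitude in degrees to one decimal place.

56.2°

For equal true areas on Mercator, apparent areas scale as sec²φ, so the ratio is cos²φ₂ / cos²φ₁.
cos²φ₂ / cos²φ₁ = 3.1  ⇒  cos φ₁ = cos 11.9° / √3.1 = 0.9785/1.761 = 0.5558.
φ₁ = arccos(0.5558) ≈ 56.2°.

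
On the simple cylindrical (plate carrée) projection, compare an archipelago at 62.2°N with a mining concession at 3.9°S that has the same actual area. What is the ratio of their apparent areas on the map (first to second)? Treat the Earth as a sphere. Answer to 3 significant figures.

2.14

For the equirectangular projection with φ₀ = 0 (plate carrée), h = 1 along meridians and k = sec φ along parallels.
Areal scale at 62.2°: h·k = 1.000 × 2.144 = 2.144.
Areal scale at 3.9°: h·k = 1.000 × 1.002 = 1.002.
Ratio = 2.144/1.002 ≈ 2.14.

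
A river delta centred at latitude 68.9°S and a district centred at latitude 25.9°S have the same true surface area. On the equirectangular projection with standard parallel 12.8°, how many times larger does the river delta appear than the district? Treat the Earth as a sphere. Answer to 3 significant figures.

2.50

In the equirectangular projection with standard parallel φ₀ = 12.8° (x = Rλ cos φ₀, y = Rφ), meridians are true-scale (h = 1) and the parallel scale is k = cos φ₀ / cos φ.
Areal scale at 68.9°: h·k = 1.000 × 2.709 = 2.709.
Areal scale at 25.9°: h·k = 1.000 × 1.084 = 1.084.
Ratio = 2.709/1.084 ≈ 2.50.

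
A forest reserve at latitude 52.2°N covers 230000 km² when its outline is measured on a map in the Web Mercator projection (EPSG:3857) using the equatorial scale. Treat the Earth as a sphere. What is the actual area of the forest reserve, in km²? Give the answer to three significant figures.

Mercator is conformal, so the point scale is isotropic: h = k = sec φ = 1/cos φ.
Areal scale = k² = sec²φ = 1/cos²(52.2°) = 1/0.6129² = 2.662.
True area = apparent / (areal scale) = 230000 / 2.662 ≈ 86400 km².

86400 km²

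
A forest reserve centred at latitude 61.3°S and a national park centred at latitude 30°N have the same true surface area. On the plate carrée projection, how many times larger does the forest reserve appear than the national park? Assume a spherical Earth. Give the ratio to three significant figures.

1.80

In the plate carrée (x = Rλ, y = Rφ), meridians are true-scale (h = 1) and parallels are stretched by k = sec φ.
Areal scale at 61.3°: h·k = 1.000 × 2.082 = 2.082.
Areal scale at 30°: h·k = 1.000 × 1.155 = 1.155.
Ratio = 2.082/1.155 ≈ 1.80.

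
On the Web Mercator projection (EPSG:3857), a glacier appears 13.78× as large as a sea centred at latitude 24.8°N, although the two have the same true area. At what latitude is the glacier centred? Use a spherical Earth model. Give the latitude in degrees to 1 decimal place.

75.8°

On Mercator, (apparent₁)/(apparent₂) = sec²φ₁ / sec²φ₂ when true areas are equal.
cos²φ₂ / cos²φ₁ = 13.78  ⇒  cos φ₁ = cos 24.8° / √13.78 = 0.9078/3.712 = 0.2445.
φ₁ = arccos(0.2445) ≈ 75.8°.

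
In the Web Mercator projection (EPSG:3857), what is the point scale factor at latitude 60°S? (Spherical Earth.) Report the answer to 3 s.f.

2.00

For Mercator, h = k = sec φ (a conformal cylindrical projection has a single point scale, 1/cos φ).
k = 1/cos 60° = 1/0.5000 = 2.000.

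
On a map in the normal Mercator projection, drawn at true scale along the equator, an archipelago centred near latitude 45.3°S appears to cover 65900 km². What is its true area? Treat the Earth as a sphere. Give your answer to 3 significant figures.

For Mercator, h = k = sec φ (a conformal cylindrical projection has a single point scale, 1/cos φ).
Areal scale = k² = sec²φ = 1/cos²(45.3°) = 1/0.7034² = 2.021.
True area = apparent / (areal scale) = 65900 / 2.021 ≈ 32600 km².

32600 km²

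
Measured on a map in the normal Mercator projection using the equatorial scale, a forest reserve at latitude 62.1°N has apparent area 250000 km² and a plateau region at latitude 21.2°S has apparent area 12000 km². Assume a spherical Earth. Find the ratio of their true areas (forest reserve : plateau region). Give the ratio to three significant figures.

5.25

Mercator's areal exaggeration is sec²φ; hence true area = (apparent area) · cos²φ.
True area of forest reserve: 250000 × cos²(62.1°) = 250000 × 0.2190 = 54740 km².
True area of plateau region: 12000 × cos²(21.2°) = 12000 × 0.8692 = 10430 km².
Ratio = 54740 / 10430 ≈ 5.25.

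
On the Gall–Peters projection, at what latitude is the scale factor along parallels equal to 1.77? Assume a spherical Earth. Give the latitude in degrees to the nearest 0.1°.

66.5°

Gall–Peters is a cylindrical equal-area projection with standard parallels at ±45°. A cylindrical equal-area projection with standard parallel φ₀ has meridian scale h = cos φ / cos φ₀ and parallel scale k = cos φ₀ / cos φ (so areas are preserved, h·k = 1).
k = cos φ₀ / cos φ = 1.77  ⇒  cos φ = cos 45° / 1.77 = 0.3995.
φ = arccos(0.3995) ≈ 66.5°.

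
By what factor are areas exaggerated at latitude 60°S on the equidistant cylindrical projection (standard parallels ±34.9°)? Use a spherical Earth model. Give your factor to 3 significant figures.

1.64

With standard parallel φ₀ = 34.9°, the equirectangular projection gives x = Rλ cos φ₀, y = Rφ, so h = 1 and k = cos 34.9° / cos φ.
Areal scale = h·k = 1 × cos φ₀ / cos φ; at 60°, h = 1.000, k = 1.640, so h·k = 1.640.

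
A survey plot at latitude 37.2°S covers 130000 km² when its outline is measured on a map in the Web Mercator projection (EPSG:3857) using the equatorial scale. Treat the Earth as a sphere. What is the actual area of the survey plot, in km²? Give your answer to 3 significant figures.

82500 km²

The Mercator projection is conformal; its linear scale factor is the same in every direction and equals sec φ = 1/cos φ.
Areal scale = k² = sec²φ = 1/cos²(37.2°) = 1/0.7965² = 1.576.
True area = apparent / (areal scale) = 130000 / 1.576 ≈ 82500 km².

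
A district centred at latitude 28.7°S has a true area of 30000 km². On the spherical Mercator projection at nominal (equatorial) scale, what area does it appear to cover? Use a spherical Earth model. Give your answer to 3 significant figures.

The Mercator projection is conformal; its linear scale factor is the same in every direction and equals sec φ = 1/cos φ.
Areal scale = k² = sec²φ = 1/cos²(28.7°) = 1/0.8771² = 1.300.
Apparent area = 30000 × 1.300 ≈ 39000 km².

39000 km²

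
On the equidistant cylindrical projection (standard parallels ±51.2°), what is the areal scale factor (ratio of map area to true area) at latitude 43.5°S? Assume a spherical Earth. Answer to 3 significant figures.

The equidistant cylindrical projection with φ₀ = 51.2° has h = 1 (meridians true) and k = cos φ₀ / cos φ along parallels.
Areal scale = h·k = 1 × cos φ₀ / cos φ; at 43.5°, h = 1.000, k = 0.8638, so h·k = 0.8638.

0.864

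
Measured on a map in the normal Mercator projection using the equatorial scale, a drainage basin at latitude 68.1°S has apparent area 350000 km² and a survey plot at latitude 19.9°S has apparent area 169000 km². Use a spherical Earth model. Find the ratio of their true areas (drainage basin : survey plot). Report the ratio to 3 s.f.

0.326

On Mercator the areal scale is sec²φ, so true area = apparent × cos²φ.
True area of drainage basin: 350000 × cos²(68.1°) = 350000 × 0.1391 = 48690 km².
True area of survey plot: 169000 × cos²(19.9°) = 169000 × 0.8841 = 149400 km².
Ratio = 48690 / 149400 ≈ 0.326.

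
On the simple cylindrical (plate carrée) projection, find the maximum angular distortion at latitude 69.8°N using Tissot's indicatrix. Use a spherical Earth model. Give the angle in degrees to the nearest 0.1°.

For the equirectangular projection with φ₀ = 0 (plate carrée), h = 1 along meridians and k = sec φ along parallels.
At 69.8°: h = 1.000, k = 2.896; principal scales a = 2.896, b = 1.000.
sin(ω/2) = (a − b)/(a + b) = 1.896/3.896 = 0.4867, so ω = 2 arcsin(0.4867) ≈ 58.2°.

58.2°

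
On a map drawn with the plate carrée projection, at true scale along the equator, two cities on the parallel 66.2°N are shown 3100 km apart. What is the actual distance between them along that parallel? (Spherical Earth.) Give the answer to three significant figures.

1250 km

For the equirectangular projection with φ₀ = 0 (plate carrée), h = 1 along meridians and k = sec φ along parallels.
Along the parallel at 66.2°, map distances are exaggerated by k = sec 66.2° = 2.478.
True distance = 3100 / 2.478 = 3100 × cos 66.2° ≈ 1250 km.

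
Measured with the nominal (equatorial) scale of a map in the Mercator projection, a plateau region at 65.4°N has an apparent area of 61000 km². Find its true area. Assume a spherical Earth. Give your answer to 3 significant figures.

Mercator is conformal, so the point scale is isotropic: h = k = sec φ = 1/cos φ.
Areal scale = k² = sec²φ = 1/cos²(65.4°) = 1/0.4163² = 5.771.
True area = apparent / (areal scale) = 61000 / 5.771 ≈ 10600 km².

10600 km²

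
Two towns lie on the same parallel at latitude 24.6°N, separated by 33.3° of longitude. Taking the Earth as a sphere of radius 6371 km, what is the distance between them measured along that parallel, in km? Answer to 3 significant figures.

3370 km

Arc length along a parallel = R cos φ · Δλ (with Δλ in radians).
= 6371 × cos 24.6° × (33.3° × π/180) = 6371 × 0.9092 × 0.5812 ≈ 3370 km.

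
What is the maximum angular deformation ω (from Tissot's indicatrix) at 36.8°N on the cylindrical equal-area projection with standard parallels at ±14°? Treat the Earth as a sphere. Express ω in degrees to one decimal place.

Cylindrical equal-area (φ₀ = 14°): h = cos φ / cos 14° along meridians, k = cos 14° / cos φ along parallels; h·k = 1.
At 36.8°: h = 0.8252, k = 1.212; principal scales a = 1.212, b = 0.8252.
sin(ω/2) = (a − b)/(a + b) = 0.3865/2.037 = 0.1897, so ω = 2 arcsin(0.1897) ≈ 21.9°.

21.9°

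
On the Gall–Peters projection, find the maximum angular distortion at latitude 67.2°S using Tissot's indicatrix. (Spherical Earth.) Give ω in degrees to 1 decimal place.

The Gall–Peters projection is cylindrical equal-area with φ₀ = 45°. Cylindrical equal-area (φ₀ = 45°): h = cos φ / cos 45° along meridians, k = cos 45° / cos φ along parallels; h·k = 1.
At 67.2°: h = 0.5480, k = 1.825; principal scales a = 1.825, b = 0.5480.
sin(ω/2) = (a − b)/(a + b) = 1.277/2.373 = 0.5381, so ω = 2 arcsin(0.5381) ≈ 65.1°.

65.1°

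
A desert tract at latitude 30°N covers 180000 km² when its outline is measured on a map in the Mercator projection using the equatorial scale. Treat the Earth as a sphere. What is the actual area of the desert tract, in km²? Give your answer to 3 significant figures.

135000 km²

For Mercator, h = k = sec φ (a conformal cylindrical projection has a single point scale, 1/cos φ).
Areal scale = k² = sec²φ = 1/cos²(30°) = 1/0.8660² = 1.333.
True area = apparent / (areal scale) = 180000 / 1.333 ≈ 135000 km².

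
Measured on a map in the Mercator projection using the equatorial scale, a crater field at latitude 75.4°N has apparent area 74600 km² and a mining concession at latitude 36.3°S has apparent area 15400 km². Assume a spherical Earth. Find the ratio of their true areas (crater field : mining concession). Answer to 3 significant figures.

0.474

On Mercator the areal scale is sec²φ, so true area = apparent × cos²φ.
True area of crater field: 74600 × cos²(75.4°) = 74600 × 0.06354 = 4740 km².
True area of mining concession: 15400 × cos²(36.3°) = 15400 × 0.6495 = 10000 km².
Ratio = 4740 / 10000 ≈ 0.474.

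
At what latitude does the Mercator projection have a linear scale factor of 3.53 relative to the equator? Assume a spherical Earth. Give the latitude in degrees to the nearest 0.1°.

73.5°

Mercator scale is k = sec φ = 1/cos φ.
1/cos φ = 3.53  ⇒  cos φ = 0.2833  ⇒  φ = arccos(0.2833) ≈ 73.5°.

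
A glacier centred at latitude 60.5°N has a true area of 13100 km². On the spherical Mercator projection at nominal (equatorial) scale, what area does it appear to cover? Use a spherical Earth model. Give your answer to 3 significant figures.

The Mercator projection is conformal; its linear scale factor is the same in every direction and equals sec φ = 1/cos φ.
Areal scale = k² = sec²φ = 1/cos²(60.5°) = 1/0.4924² = 4.124.
Apparent area = 13100 × 4.124 ≈ 54000 km².

54000 km²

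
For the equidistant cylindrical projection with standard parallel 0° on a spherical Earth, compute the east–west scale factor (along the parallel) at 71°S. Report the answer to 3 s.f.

Plate carrée maps x = Rλ, y = Rφ. The meridian scale is h = 1 and the parallel scale is k = 1/cos φ = sec φ.
k = 1/cos 71° = 1/0.3256 = 3.072.

3.07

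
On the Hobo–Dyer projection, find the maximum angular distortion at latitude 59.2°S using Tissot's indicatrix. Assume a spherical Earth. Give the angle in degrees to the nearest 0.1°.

48.6°

Hobo–Dyer is a cylindrical equal-area projection with standard parallels at ±37.5°. For cylindrical equal-area with standard parallel φ₀, h = cos φ / cos φ₀ and k = cos φ₀ / cos φ, so h·k = 1.
At 59.2°: h = 0.6454, k = 1.549; principal scales a = 1.549, b = 0.6454.
sin(ω/2) = (a − b)/(a + b) = 0.9040/2.195 = 0.4119, so ω = 2 arcsin(0.4119) ≈ 48.6°.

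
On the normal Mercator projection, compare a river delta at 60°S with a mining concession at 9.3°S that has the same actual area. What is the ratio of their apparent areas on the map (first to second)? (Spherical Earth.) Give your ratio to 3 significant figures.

3.90

On Mercator, area is exaggerated by sec²φ = 1/cos²φ.
At 60°: sec²(60°) = 1/0.5000² = 4.000.
At 9.3°: sec²(9.3°) = 1/0.9869² = 1.027.
Ratio = 4.000/1.027 = cos²(9.3°)/cos²(60°) ≈ 3.90.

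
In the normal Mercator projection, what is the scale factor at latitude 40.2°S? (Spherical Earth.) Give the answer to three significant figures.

Mercator is conformal, so the point scale is isotropic: h = k = sec φ = 1/cos φ.
k = 1/cos 40.2° = 1/0.7638 = 1.309.

1.31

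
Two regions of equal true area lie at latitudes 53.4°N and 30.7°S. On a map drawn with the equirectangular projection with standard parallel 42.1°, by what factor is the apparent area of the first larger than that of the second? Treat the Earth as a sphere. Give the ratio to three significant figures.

1.44

The equidistant cylindrical projection with φ₀ = 42.1° has h = 1 (meridians true) and k = cos φ₀ / cos φ along parallels.
Areal scale at 53.4°: h·k = 1.000 × 1.244 = 1.244.
Areal scale at 30.7°: h·k = 1.000 × 0.8629 = 0.8629.
Ratio = 1.244/0.8629 ≈ 1.44.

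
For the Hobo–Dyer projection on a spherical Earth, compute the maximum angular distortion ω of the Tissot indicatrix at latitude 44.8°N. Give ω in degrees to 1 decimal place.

12.8°

The Hobo–Dyer projection is cylindrical equal-area with φ₀ = 37.5°. For cylindrical equal-area with standard parallel φ₀, h = cos φ / cos φ₀ and k = cos φ₀ / cos φ, so h·k = 1.
At 44.8°: h = 0.8944, k = 1.118; principal scales a = 1.118, b = 0.8944.
sin(ω/2) = (a − b)/(a + b) = 0.2237/2.012 = 0.1111, so ω = 2 arcsin(0.1111) ≈ 12.8°.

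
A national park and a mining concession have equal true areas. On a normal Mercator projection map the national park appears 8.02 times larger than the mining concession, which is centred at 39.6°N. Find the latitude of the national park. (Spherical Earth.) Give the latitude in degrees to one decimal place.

74.2°

For equal true areas on Mercator, apparent areas scale as sec²φ, so the ratio is cos²φ₂ / cos²φ₁.
cos²φ₂ / cos²φ₁ = 8.02  ⇒  cos φ₁ = cos 39.6° / √8.02 = 0.7705/2.832 = 0.2721.
φ₁ = arccos(0.2721) ≈ 74.2°.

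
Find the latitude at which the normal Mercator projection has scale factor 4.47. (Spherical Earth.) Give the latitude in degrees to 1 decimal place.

Mercator scale is k = sec φ = 1/cos φ.
1/cos φ = 4.47  ⇒  cos φ = 0.2237  ⇒  φ = arccos(0.2237) ≈ 77.1°.

77.1°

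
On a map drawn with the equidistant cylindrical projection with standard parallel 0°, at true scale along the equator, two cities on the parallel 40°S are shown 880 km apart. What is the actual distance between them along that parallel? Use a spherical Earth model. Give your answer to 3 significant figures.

674 km

For the equirectangular projection with φ₀ = 0 (plate carrée), h = 1 along meridians and k = sec φ along parallels.
Along the parallel at 40°, map distances are exaggerated by k = sec 40° = 1.305.
True distance = 880 / 1.305 = 880 × cos 40° ≈ 674 km.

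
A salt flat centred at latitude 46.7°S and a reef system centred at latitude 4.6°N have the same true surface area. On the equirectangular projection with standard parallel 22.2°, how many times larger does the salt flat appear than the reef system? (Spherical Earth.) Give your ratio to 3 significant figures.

In the equirectangular projection with standard parallel φ₀ = 22.2° (x = Rλ cos φ₀, y = Rφ), meridians are true-scale (h = 1) and the parallel scale is k = cos φ₀ / cos φ.
Areal scale at 46.7°: h·k = 1.000 × 1.350 = 1.350.
Areal scale at 4.6°: h·k = 1.000 × 0.9289 = 0.9289.
Ratio = 1.350/0.9289 ≈ 1.45.

1.45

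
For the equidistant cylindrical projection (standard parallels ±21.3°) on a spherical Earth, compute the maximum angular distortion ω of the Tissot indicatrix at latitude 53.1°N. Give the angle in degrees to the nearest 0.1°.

25.0°

In the equirectangular projection with standard parallel φ₀ = 21.3° (x = Rλ cos φ₀, y = Rφ), meridians are true-scale (h = 1) and the parallel scale is k = cos φ₀ / cos φ.
At 53.1°: h = 1.000, k = 1.552; principal scales a = 1.552, b = 1.000.
sin(ω/2) = (a − b)/(a + b) = 0.5517/2.552 = 0.2162, so ω = 2 arcsin(0.2162) ≈ 25.0°.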